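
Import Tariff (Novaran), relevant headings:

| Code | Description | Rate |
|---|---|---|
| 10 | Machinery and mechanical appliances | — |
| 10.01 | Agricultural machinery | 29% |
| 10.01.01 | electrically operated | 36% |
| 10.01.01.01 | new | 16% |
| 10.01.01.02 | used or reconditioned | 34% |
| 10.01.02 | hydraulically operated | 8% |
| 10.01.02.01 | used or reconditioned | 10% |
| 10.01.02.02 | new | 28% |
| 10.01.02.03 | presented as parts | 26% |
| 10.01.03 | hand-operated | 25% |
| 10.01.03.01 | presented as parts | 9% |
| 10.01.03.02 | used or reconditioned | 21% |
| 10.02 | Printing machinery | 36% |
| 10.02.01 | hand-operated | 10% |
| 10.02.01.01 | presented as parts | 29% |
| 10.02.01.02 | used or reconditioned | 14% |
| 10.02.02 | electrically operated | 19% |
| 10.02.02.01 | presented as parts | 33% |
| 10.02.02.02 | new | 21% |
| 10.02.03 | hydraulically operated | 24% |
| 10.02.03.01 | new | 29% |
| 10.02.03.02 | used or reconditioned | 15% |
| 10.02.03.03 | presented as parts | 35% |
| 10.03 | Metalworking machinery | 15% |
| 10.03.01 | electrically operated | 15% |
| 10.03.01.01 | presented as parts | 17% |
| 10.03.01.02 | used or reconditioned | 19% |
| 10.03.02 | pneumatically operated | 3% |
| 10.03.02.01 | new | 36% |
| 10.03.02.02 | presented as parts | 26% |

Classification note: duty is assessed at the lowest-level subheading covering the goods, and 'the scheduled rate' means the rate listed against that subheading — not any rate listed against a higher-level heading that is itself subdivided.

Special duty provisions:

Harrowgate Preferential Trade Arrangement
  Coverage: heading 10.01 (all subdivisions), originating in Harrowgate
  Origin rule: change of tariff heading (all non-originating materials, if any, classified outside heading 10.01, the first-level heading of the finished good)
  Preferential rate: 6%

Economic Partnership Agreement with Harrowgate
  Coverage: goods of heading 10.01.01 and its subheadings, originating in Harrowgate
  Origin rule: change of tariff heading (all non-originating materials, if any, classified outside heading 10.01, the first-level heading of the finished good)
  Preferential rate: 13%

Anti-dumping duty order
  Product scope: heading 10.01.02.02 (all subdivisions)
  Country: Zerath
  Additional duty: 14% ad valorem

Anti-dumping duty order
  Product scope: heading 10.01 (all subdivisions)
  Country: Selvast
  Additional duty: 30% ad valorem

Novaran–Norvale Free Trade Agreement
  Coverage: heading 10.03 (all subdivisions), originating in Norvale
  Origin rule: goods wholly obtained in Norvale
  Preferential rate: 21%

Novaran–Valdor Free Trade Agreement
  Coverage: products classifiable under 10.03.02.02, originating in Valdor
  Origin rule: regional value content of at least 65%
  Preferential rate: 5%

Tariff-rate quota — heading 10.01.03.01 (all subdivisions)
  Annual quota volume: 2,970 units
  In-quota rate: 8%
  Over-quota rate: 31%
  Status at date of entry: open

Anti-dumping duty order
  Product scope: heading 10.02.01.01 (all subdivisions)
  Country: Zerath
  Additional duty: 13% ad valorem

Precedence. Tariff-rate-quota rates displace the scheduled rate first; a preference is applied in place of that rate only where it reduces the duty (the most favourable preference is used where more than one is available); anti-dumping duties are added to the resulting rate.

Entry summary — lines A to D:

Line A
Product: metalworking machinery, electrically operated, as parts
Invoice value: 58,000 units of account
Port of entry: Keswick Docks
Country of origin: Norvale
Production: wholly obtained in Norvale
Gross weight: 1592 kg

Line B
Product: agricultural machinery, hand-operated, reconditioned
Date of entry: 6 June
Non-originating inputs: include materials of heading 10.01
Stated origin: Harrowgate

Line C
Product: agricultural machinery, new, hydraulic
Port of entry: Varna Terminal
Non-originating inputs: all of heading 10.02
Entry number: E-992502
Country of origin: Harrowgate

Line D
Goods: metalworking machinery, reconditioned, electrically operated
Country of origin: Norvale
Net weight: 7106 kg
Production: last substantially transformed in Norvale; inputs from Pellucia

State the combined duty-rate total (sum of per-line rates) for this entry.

63%

Line A: metalworking → 10.03; electrically operated → 10.03.01; as parts → 10.03.01.01. Scheduled 17%. Norvale agreement on 10.03: wholly obtained → 21% available; preference 21% not lower than 17% → no reduction. → 17%.
Line B: agricultural → 10.01; hand-operated → 10.01.03; reconditioned → 10.01.03.02. Scheduled 21%. Harrowgate agreement on 10.01: CTH not met; Harrowgate agreement on 10.01.01: 10.01.03.02 not covered. → 21%.
Line C: agricultural → 10.01; hydraulic → 10.01.02; new → 10.01.02.02. Scheduled 28%. Harrowgate agreement on 10.01: CTH met → 6% available; Harrowgate agreement on 10.01.01: 10.01.02.02 not covered; preferential 6%. → 6%.
Line D: metalworking → 10.03; electrically operated → 10.03.01; reconditioned → 10.03.01.02. Scheduled 19%. Norvale agreement on 10.03: not wholly obtained. → 19%.
Sum: 17% + 21% + 6% + 19% = 63%.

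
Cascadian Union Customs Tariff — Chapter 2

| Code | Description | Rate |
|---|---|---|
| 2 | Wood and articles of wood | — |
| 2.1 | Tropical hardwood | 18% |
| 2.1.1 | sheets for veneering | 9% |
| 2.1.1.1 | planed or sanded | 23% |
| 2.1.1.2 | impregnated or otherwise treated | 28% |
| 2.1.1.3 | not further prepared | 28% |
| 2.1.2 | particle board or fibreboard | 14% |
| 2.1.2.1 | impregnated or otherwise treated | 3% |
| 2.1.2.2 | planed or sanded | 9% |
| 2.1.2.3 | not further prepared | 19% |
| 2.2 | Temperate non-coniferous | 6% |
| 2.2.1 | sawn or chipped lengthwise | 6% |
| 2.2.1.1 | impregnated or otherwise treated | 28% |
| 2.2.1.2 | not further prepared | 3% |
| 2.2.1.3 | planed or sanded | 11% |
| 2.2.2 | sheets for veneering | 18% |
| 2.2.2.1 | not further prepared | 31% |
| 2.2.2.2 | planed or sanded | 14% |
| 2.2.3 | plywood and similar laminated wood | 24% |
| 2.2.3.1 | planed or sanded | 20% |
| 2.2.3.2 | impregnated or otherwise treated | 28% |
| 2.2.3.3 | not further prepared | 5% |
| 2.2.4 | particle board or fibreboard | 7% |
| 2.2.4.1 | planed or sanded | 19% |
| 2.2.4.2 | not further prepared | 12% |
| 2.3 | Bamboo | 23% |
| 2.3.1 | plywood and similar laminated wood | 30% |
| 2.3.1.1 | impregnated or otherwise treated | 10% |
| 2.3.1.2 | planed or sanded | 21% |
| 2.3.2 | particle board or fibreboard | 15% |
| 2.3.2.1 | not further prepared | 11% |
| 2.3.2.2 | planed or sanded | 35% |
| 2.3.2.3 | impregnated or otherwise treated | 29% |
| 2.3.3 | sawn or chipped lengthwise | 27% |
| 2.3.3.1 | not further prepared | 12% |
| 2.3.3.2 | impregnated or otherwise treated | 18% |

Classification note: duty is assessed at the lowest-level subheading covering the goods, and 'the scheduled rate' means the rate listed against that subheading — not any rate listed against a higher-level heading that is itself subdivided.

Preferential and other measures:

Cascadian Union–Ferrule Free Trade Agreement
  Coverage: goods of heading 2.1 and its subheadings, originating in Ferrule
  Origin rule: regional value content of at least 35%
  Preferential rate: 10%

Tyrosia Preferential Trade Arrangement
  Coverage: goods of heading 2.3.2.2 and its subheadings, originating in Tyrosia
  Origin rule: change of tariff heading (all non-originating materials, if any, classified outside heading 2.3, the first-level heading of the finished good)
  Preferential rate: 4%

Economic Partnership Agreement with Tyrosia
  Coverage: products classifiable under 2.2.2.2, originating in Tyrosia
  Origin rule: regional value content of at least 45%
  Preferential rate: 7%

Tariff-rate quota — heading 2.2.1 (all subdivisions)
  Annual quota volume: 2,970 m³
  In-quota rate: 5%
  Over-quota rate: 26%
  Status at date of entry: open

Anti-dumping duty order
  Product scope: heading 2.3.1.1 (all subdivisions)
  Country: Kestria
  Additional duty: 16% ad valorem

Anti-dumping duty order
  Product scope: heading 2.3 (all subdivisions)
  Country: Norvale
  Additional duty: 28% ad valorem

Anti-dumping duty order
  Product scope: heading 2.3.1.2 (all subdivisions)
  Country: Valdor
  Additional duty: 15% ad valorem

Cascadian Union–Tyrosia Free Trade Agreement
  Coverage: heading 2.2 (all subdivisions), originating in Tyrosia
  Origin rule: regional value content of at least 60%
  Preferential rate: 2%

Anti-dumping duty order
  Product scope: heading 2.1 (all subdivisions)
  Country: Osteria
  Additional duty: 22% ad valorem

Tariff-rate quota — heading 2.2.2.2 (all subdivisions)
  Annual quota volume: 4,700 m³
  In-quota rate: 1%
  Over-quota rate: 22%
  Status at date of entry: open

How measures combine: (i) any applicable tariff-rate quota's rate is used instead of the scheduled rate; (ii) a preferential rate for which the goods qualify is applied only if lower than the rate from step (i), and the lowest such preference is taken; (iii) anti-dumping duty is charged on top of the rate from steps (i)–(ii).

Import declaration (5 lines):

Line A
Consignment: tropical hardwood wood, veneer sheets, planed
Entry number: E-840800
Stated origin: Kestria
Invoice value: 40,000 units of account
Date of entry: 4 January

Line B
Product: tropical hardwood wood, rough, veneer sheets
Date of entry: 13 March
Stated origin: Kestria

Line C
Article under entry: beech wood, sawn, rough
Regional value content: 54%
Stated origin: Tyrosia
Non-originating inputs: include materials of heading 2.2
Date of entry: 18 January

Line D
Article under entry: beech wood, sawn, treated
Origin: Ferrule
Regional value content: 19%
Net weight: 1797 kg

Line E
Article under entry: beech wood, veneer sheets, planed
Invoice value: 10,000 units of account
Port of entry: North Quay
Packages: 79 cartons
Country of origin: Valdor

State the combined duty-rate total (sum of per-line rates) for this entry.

62%

Line A: tropical hardwood → 2.1; veneer sheets → 2.1.1; planed → 2.1.1.1. Scheduled 23%. No special measure applies. → 23%.
Line B: tropical hardwood → 2.1; veneer sheets → 2.1.1; rough → 2.1.1.3. Scheduled 28%. No special measure applies. → 28%.
Line C: beech → 2.2; sawn → 2.2.1; rough → 2.2.1.2. Scheduled 3%. quota on 2.2.1 open → in-quota 5%; Tyrosia agreement on 2.3.2.2: 2.2.1.2 not covered; Tyrosia agreement on 2.2.2.2: 2.2.1.2 not covered; Tyrosia agreement on 2.2: RVC < 60%. → 5%.
Line D: beech → 2.2; sawn → 2.2.1; treated → 2.2.1.1. Scheduled 28%. quota on 2.2.1 open → in-quota 5%; Ferrule agreement on 2.1: 2.2.1.1 not covered. → 5%.
Line E: beech → 2.2; veneer sheets → 2.2.2; planed → 2.2.2.2. Scheduled 14%. quota on 2.2.2.2 open → in-quota 1%. → 1%.
Sum: 23% + 28% + 5% + 5% + 1% = 62%.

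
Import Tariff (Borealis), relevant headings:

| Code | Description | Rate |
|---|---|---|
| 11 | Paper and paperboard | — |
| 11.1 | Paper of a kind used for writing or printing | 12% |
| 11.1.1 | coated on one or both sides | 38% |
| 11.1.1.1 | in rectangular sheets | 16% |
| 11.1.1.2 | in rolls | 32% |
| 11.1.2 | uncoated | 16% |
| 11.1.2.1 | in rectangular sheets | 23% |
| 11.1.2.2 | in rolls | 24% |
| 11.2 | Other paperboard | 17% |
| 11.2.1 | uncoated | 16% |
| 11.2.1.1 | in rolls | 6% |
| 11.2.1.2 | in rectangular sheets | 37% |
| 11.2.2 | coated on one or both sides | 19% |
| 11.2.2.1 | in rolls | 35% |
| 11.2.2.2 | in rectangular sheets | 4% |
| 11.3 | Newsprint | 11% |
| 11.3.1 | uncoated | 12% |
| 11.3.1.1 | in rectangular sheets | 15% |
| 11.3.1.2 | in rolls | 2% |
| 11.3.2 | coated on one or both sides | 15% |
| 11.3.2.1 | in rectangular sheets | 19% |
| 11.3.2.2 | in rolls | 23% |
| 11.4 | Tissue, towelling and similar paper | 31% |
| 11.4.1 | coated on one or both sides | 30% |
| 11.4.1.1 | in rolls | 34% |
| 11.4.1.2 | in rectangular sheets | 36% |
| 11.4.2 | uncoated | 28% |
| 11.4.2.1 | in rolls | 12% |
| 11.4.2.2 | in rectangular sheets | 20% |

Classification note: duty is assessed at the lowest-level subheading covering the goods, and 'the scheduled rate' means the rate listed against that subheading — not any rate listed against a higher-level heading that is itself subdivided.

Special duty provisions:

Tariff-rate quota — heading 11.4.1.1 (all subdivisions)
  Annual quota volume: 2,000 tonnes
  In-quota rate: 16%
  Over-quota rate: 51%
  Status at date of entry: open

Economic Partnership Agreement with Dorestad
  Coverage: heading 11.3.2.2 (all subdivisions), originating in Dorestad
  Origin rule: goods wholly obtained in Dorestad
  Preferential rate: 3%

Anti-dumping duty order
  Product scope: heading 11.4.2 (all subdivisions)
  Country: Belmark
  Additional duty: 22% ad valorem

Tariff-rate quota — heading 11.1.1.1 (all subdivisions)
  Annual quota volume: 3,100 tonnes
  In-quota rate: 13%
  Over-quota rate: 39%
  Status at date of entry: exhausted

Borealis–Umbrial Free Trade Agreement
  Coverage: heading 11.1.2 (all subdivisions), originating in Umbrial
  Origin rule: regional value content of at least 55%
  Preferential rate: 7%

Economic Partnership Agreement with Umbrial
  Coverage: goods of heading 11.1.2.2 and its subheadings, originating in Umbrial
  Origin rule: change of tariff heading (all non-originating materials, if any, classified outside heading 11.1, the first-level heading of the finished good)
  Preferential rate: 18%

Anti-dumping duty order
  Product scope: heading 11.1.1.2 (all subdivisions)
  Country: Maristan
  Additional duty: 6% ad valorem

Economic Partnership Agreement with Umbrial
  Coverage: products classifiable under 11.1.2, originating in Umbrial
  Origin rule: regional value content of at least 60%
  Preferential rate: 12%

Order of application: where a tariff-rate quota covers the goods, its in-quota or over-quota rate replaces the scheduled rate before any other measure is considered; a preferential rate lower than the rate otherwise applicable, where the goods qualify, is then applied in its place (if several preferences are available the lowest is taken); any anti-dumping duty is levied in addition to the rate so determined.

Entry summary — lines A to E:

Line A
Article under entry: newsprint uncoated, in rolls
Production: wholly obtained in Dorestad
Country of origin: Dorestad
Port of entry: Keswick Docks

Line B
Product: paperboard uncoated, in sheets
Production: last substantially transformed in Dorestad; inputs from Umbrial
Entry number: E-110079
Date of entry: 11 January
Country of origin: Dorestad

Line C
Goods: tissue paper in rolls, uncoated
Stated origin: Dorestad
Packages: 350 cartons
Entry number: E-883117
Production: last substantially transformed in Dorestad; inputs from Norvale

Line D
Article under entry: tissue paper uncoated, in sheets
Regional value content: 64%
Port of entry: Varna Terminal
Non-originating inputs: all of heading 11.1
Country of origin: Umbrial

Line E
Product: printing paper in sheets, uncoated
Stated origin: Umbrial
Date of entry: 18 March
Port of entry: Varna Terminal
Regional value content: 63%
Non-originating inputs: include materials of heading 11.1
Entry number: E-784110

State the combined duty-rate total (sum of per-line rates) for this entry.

78%

Line A: newsprint → 11.3; uncoated → 11.3.1; in rolls → 11.3.1.2. Scheduled 2%. Dorestad agreement on 11.3.2.2: 11.3.1.2 not covered. → 2%.
Line B: paperboard → 11.2; uncoated → 11.2.1; in sheets → 11.2.1.2. Scheduled 37%. Dorestad agreement on 11.3.2.2: 11.2.1.2 not covered. → 37%.
Line C: tissue paper → 11.4; uncoated → 11.4.2; in rolls → 11.4.2.1. Scheduled 12%. Dorestad agreement on 11.3.2.2: 11.4.2.1 not covered. → 12%.
Line D: tissue paper → 11.4; uncoated → 11.4.2; in sheets → 11.4.2.2. Scheduled 20%. Umbrial agreement on 11.1.2: 11.4.2.2 not covered; Umbrial agreement on 11.1.2.2: 11.4.2.2 not covered; Umbrial agreement on 11.1.2: 11.4.2.2 not covered. → 20%.
Line E: printing paper → 11.1; uncoated → 11.1.2; in sheets → 11.1.2.1. Scheduled 23%. Umbrial agreement on 11.1.2: RVC ≥ 55% → 7% available; Umbrial agreement on 11.1.2.2: 11.1.2.1 not covered; Umbrial agreement on 11.1.2: RVC ≥ 60% → 12% available; preferential 7%. → 7%.
Sum: 2% + 37% + 12% + 20% + 7% = 78%.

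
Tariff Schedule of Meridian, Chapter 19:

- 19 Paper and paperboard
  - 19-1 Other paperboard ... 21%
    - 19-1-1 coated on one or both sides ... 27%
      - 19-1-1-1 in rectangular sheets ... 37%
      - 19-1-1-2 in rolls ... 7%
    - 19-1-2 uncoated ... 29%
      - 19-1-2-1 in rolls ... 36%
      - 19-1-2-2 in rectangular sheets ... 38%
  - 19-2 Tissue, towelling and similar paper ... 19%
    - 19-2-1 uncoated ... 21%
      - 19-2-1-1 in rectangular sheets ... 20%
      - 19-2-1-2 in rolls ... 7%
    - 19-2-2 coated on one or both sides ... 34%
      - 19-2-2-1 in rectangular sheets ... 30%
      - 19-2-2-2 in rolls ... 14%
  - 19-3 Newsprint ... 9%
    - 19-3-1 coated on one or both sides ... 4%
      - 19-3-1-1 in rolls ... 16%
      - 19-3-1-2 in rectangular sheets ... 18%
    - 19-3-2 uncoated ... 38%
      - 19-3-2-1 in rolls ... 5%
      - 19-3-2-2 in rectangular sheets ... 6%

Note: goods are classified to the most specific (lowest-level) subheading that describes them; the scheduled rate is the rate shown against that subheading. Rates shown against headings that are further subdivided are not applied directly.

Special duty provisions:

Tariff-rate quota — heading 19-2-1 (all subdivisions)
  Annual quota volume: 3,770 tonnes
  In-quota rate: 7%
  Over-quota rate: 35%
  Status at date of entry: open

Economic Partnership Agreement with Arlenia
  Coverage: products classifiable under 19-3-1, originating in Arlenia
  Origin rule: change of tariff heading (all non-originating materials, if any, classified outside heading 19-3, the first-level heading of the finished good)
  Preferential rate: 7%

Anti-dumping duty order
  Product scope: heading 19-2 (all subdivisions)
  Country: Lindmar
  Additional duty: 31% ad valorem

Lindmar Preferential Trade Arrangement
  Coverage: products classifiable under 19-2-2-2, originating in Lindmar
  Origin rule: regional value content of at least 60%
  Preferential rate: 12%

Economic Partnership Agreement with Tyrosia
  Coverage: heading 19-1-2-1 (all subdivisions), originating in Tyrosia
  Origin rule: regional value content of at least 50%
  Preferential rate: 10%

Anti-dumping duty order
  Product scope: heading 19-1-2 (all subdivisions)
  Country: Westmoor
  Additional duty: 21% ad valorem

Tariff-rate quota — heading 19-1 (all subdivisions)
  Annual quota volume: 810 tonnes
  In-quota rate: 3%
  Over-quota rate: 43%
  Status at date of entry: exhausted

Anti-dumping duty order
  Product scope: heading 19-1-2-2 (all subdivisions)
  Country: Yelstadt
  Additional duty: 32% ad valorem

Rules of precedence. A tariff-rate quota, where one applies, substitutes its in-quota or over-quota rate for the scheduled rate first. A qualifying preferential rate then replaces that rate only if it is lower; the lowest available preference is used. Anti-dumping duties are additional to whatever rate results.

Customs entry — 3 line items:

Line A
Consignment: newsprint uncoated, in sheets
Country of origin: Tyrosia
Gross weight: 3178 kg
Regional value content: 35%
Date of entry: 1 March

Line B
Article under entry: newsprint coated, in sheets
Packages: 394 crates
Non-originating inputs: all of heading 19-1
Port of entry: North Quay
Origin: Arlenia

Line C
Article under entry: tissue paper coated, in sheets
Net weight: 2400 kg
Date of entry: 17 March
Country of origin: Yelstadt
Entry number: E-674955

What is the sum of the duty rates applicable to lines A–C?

Line A: newsprint → 19-3; uncoated → 19-3-2; in sheets → 19-3-2-2. Scheduled 6%. Tyrosia agreement on 19-1-2-1: 19-3-2-2 not covered. → 6%.
Line B: newsprint → 19-3; coated → 19-3-1; in sheets → 19-3-1-2. Scheduled 18%. Arlenia agreement on 19-3-1: CTH met → 7% available; preferential 7%. → 7%.
Line C: tissue paper → 19-2; coated → 19-2-2; in sheets → 19-2-2-1. Scheduled 30%. No special measure applies. → 30%.
Sum: 6% + 7% + 30% = 43%.

43%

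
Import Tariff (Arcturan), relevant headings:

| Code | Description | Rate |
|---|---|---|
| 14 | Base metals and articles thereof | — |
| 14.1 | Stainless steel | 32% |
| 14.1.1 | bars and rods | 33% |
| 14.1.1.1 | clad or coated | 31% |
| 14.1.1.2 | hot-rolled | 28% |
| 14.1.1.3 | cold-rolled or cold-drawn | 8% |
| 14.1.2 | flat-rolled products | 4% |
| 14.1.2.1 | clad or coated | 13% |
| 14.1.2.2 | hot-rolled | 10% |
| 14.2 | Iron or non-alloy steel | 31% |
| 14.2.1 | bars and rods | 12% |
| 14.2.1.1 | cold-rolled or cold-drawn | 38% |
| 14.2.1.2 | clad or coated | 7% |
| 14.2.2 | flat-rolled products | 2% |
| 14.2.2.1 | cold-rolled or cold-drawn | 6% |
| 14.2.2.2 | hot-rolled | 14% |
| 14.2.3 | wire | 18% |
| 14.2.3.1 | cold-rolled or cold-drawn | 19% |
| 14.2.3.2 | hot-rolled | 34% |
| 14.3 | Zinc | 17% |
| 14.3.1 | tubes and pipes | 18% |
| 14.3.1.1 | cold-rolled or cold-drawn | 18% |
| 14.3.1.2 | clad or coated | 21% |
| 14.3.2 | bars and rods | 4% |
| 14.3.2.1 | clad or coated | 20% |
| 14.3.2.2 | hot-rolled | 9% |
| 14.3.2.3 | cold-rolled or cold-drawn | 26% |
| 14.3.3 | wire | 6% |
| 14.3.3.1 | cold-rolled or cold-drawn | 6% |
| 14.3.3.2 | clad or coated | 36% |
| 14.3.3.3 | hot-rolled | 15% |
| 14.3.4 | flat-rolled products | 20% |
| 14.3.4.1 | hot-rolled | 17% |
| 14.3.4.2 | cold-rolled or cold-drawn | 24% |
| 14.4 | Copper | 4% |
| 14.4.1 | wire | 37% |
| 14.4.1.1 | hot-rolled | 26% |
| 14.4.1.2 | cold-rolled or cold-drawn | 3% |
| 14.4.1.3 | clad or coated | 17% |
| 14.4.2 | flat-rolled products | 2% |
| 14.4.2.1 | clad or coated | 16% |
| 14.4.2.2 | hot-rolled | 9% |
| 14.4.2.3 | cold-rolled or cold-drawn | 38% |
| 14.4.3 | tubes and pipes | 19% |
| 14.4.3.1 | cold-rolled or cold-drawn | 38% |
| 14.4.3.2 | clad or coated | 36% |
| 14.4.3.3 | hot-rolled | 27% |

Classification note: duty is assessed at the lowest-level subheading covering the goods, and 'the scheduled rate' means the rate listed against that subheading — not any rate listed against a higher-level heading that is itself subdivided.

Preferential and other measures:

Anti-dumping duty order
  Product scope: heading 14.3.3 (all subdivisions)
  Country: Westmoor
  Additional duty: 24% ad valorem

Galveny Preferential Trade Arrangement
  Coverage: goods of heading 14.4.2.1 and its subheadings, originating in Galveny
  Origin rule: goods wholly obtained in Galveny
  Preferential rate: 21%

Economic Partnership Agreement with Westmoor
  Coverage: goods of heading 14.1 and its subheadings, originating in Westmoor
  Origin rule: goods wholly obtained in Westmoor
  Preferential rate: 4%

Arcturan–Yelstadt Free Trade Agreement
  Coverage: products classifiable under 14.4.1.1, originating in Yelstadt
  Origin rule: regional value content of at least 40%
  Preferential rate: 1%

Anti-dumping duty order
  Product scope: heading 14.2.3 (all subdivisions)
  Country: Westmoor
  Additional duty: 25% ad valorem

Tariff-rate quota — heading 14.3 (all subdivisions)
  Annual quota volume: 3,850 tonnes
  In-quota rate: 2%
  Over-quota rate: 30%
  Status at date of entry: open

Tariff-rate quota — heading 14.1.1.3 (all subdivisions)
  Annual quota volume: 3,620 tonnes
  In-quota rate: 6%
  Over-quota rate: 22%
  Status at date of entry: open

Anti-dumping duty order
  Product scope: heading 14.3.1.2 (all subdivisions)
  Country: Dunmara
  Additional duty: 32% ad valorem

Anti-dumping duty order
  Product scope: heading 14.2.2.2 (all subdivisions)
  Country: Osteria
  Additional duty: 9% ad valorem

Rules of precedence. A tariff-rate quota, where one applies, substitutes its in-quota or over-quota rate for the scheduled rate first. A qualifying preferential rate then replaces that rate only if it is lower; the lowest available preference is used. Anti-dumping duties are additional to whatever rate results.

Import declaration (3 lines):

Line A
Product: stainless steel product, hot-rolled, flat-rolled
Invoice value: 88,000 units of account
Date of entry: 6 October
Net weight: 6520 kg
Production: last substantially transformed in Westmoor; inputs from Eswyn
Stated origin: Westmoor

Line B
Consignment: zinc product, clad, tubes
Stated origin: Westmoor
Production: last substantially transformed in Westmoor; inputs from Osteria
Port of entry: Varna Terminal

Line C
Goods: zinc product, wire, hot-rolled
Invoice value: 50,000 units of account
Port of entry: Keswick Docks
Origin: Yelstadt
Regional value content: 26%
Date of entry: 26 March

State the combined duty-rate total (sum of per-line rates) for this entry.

Line A: stainless steel → 14.1; flat-rolled → 14.1.2; hot-rolled → 14.1.2.2. Scheduled 10%. Westmoor agreement on 14.1: not wholly obtained. → 10%.
Line B: zinc → 14.3; tubes → 14.3.1; clad → 14.3.1.2. Scheduled 21%. quota on 14.3 open → in-quota 2%; Westmoor agreement on 14.1: 14.3.1.2 not covered. → 2%.
Line C: zinc → 14.3; wire → 14.3.3; hot-rolled → 14.3.3.3. Scheduled 15%. quota on 14.3 open → in-quota 2%; Yelstadt agreement on 14.4.1.1: 14.3.3.3 not covered. → 2%.
Sum: 10% + 2% + 2% = 14%.

14%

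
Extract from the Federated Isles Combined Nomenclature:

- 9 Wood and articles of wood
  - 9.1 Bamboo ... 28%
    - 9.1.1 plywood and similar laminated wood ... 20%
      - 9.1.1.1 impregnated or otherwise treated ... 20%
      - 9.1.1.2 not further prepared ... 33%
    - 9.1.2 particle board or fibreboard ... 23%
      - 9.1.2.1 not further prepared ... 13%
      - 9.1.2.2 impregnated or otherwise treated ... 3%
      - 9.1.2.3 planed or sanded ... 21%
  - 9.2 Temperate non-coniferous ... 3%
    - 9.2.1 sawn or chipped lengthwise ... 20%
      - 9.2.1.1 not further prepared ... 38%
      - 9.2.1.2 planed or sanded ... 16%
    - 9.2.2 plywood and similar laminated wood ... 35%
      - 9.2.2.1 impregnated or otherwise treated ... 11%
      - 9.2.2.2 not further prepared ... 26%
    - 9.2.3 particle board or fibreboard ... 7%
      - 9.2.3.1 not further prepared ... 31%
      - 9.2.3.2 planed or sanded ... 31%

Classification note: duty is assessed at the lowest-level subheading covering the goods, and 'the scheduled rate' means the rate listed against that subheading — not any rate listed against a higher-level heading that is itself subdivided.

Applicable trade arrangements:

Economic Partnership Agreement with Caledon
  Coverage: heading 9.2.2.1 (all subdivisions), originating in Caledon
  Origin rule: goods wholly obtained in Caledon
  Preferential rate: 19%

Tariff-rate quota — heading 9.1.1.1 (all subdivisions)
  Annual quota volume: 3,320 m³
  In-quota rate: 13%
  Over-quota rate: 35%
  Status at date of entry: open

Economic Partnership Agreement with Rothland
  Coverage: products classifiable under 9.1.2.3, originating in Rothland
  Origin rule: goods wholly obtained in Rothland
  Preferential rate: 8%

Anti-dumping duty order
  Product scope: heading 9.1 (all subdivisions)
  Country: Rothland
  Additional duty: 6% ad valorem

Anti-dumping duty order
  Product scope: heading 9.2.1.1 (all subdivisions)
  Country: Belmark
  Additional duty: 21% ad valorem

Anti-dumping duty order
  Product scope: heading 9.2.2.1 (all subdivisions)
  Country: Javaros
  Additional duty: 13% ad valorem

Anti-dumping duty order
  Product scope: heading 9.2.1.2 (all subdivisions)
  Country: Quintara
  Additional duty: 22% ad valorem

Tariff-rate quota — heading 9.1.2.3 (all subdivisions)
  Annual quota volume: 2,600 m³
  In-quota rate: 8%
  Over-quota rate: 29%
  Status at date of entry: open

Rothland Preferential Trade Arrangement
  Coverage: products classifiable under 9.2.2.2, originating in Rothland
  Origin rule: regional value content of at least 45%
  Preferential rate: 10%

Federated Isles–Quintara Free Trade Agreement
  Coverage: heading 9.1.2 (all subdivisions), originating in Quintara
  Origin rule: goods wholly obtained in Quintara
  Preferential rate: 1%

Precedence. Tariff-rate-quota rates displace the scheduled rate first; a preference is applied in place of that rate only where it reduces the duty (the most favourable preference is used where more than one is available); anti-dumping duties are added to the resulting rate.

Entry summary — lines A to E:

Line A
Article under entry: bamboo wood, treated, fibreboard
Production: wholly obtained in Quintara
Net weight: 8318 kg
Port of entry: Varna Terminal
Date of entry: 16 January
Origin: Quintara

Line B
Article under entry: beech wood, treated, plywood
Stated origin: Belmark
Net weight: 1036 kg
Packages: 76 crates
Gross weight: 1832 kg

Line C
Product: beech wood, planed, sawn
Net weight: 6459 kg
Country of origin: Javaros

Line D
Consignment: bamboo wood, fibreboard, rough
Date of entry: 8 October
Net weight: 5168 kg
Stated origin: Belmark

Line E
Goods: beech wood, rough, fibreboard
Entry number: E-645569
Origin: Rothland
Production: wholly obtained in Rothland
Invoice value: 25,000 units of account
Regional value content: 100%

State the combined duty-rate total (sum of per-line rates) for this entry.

Line A: bamboo → 9.1; fibreboard → 9.1.2; treated → 9.1.2.2. Scheduled 3%. Quintara agreement on 9.1.2: wholly obtained → 1% available; preferential 1%. → 1%.
Line B: beech → 9.2; plywood → 9.2.2; treated → 9.2.2.1. Scheduled 11%. No special measure applies. → 11%.
Line C: beech → 9.2; sawn → 9.2.1; planed → 9.2.1.2. Scheduled 16%. No special measure applies. → 16%.
Line D: bamboo → 9.1; fibreboard → 9.1.2; rough → 9.1.2.1. Scheduled 13%. No special measure applies. → 13%.
Line E: beech → 9.2; fibreboard → 9.2.3; rough → 9.2.3.1. Scheduled 31%. Rothland agreement on 9.1.2.3: 9.2.3.1 not covered; Rothland agreement on 9.2.2.2: 9.2.3.1 not covered. → 31%.
Sum: 1% + 11% + 16% + 13% + 31% = 72%.

72%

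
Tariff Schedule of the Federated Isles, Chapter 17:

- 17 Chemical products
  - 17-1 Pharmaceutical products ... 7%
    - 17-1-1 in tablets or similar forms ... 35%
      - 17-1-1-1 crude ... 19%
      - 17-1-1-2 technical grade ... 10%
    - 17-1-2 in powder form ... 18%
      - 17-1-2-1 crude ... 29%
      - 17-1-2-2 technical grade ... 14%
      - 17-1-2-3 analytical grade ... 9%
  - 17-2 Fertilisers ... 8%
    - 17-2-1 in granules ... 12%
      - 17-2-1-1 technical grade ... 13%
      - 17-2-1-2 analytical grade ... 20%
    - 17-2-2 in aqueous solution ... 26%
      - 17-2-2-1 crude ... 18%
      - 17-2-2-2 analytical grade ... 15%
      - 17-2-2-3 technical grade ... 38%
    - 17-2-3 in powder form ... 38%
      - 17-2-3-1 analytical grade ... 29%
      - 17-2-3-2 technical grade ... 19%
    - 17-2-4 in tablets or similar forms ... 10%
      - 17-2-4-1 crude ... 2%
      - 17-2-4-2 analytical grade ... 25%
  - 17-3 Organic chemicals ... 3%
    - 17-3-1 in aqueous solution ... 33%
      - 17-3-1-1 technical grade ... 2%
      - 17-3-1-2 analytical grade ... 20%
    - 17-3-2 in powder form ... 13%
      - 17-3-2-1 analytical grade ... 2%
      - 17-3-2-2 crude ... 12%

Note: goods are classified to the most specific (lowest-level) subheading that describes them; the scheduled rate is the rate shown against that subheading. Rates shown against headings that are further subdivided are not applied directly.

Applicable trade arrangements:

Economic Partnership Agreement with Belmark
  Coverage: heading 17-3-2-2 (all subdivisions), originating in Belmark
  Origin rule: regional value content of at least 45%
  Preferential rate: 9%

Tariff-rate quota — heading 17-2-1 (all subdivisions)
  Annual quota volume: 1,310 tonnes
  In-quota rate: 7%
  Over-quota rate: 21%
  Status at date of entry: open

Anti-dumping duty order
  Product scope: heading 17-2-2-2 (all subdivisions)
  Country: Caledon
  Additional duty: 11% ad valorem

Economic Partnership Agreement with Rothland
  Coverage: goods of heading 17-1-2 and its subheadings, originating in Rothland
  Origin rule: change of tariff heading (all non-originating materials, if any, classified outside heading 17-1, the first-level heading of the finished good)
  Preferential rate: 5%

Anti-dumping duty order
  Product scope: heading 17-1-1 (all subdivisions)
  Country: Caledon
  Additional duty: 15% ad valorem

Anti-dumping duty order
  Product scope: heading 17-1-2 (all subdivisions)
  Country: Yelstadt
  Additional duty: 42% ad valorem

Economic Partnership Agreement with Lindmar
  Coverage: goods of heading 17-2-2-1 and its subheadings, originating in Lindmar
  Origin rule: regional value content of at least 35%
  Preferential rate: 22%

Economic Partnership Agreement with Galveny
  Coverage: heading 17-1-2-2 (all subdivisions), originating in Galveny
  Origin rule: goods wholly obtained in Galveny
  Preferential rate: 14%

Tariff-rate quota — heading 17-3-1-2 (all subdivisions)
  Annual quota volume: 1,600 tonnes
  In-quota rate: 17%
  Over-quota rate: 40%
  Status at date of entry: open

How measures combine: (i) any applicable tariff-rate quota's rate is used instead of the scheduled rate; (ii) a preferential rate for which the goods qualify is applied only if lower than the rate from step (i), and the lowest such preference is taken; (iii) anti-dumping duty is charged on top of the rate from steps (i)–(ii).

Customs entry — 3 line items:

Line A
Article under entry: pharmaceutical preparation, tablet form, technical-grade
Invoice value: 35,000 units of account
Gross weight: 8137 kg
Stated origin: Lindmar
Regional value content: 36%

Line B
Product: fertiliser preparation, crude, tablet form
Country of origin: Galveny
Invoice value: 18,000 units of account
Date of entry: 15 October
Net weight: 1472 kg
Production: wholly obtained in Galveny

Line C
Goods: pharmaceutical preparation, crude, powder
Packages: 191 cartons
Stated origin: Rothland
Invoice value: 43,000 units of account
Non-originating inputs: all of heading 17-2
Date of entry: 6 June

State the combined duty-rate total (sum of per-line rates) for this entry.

17%

Line A: pharmaceutical → 17-1; tablet form → 17-1-1; technical-grade → 17-1-1-2. Scheduled 10%. Lindmar agreement on 17-2-2-1: 17-1-1-2 not covered. → 10%.
Line B: fertiliser → 17-2; tablet form → 17-2-4; crude → 17-2-4-1. Scheduled 2%. Galveny agreement on 17-1-2-2: 17-2-4-1 not covered. → 2%.
Line C: pharmaceutical → 17-1; powder → 17-1-2; crude → 17-1-2-1. Scheduled 29%. Rothland agreement on 17-1-2: CTH met → 5% available; preferential 5%. → 5%.
Sum: 10% + 2% + 5% = 17%.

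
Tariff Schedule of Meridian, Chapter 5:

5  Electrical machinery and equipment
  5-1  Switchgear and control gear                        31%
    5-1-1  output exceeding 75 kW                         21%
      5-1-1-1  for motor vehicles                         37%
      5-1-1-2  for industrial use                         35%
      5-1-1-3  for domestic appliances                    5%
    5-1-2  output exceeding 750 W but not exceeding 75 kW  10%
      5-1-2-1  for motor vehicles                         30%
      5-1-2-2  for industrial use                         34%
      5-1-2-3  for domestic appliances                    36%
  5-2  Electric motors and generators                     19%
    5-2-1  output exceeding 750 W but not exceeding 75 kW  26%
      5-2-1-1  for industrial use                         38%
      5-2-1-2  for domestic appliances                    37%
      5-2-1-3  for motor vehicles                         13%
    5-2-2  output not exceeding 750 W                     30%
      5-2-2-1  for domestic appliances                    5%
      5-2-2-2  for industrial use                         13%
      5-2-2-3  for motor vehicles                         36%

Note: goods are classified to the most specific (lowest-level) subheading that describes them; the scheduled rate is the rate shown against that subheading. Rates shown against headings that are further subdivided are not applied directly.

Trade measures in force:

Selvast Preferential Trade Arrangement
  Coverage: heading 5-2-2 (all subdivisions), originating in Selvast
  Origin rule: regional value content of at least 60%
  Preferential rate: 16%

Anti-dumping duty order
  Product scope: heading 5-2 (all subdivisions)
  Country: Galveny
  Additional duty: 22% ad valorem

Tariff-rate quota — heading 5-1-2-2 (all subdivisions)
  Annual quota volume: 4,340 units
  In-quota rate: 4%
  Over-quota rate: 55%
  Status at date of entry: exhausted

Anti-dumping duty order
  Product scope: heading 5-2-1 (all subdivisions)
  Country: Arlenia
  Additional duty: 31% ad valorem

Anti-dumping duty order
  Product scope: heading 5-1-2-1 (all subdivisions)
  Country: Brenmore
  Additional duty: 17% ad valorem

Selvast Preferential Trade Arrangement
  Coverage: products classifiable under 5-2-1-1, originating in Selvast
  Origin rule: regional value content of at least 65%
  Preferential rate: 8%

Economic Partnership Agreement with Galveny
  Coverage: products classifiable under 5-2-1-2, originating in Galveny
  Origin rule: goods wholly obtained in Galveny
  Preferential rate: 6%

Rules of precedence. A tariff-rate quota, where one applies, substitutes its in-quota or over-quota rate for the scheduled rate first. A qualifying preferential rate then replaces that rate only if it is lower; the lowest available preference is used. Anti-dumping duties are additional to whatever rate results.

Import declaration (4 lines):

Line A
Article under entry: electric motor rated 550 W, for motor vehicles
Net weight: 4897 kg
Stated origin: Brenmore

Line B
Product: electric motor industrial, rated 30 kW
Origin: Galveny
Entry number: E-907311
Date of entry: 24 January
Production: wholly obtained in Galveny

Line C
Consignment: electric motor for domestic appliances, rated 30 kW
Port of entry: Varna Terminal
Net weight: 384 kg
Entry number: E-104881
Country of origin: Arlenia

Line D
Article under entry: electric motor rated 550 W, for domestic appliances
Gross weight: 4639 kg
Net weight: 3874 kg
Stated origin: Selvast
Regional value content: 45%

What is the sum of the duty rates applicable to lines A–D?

Line A: electric motor → 5-2; rated 550 W → 5-2-2; for motor vehicles → 5-2-2-3. Scheduled 36%. No special measure applies. → 36%.
Line B: electric motor → 5-2; rated 30 kW → 5-2-1; industrial → 5-2-1-1. Scheduled 38%. Galveny agreement on 5-2-1-2: 5-2-1-1 not covered; anti-dumping (Galveny, 5-2): +22%; total 38% + 22% = 60%. → 60%.
Line C: electric motor → 5-2; rated 30 kW → 5-2-1; for domestic appliances → 5-2-1-2. Scheduled 37%. anti-dumping (Arlenia, 5-2-1): +31%; total 37% + 31% = 68%. → 68%.
Line D: electric motor → 5-2; rated 550 W → 5-2-2; for domestic appliances → 5-2-2-1. Scheduled 5%. Selvast agreement on 5-2-2: RVC < 60%; Selvast agreement on 5-2-1-1: 5-2-2-1 not covered. → 5%.
Sum: 36% + 60% + 68% + 5% = 169%.

169%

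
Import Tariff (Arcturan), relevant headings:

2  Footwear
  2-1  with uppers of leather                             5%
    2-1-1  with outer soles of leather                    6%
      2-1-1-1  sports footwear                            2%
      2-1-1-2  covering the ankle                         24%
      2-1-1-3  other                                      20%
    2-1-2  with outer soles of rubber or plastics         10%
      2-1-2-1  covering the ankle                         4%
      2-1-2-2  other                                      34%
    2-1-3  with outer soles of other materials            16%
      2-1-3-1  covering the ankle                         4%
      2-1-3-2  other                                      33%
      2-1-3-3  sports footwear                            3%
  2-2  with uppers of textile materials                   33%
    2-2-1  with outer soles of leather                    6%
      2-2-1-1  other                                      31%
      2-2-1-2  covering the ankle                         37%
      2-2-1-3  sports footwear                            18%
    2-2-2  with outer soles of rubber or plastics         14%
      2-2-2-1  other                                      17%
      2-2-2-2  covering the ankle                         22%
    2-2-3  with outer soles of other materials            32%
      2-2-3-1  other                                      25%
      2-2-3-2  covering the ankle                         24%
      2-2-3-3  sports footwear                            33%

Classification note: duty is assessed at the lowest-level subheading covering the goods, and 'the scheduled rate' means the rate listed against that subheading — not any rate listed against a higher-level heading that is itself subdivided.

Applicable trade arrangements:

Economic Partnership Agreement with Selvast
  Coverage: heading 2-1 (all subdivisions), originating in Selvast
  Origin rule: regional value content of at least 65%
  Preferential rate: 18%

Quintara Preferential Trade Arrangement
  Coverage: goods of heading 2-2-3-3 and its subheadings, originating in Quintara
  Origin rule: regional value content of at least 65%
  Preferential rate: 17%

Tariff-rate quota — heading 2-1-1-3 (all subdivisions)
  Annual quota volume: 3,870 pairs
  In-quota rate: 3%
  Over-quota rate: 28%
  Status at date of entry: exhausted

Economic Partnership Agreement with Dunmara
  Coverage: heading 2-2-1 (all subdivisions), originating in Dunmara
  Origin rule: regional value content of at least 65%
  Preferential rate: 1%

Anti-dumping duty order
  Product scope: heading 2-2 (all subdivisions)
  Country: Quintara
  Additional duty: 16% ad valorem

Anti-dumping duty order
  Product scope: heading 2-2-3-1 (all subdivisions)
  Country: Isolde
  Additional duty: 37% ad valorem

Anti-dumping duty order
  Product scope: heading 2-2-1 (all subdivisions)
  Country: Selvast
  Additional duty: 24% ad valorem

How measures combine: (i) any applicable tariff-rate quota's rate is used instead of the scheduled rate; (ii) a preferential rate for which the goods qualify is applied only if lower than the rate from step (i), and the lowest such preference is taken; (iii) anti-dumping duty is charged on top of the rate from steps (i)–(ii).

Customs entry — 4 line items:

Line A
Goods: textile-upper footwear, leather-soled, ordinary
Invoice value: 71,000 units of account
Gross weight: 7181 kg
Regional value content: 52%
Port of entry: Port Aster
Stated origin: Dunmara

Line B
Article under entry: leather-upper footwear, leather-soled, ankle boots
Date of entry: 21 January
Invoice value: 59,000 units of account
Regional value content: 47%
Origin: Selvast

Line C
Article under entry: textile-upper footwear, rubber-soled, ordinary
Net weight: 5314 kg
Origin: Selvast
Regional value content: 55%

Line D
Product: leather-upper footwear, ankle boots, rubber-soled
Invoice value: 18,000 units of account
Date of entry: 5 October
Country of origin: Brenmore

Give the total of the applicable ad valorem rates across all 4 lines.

76%

Line A: textile-upper → 2-2; leather-soled → 2-2-1; ordinary → 2-2-1-1. Scheduled 31%. Dunmara agreement on 2-2-1: RVC < 65%. → 31%.
Line B: leather-upper → 2-1; leather-soled → 2-1-1; ankle boots → 2-1-1-2. Scheduled 24%. Selvast agreement on 2-1: RVC < 65%. → 24%.
Line C: textile-upper → 2-2; rubber-soled → 2-2-2; ordinary → 2-2-2-1. Scheduled 17%. Selvast agreement on 2-1: 2-2-2-1 not covered. → 17%.
Line D: leather-upper → 2-1; rubber-soled → 2-1-2; ankle boots → 2-1-2-1. Scheduled 4%. No special measure applies. → 4%.
Sum: 31% + 24% + 17% + 4% = 76%.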